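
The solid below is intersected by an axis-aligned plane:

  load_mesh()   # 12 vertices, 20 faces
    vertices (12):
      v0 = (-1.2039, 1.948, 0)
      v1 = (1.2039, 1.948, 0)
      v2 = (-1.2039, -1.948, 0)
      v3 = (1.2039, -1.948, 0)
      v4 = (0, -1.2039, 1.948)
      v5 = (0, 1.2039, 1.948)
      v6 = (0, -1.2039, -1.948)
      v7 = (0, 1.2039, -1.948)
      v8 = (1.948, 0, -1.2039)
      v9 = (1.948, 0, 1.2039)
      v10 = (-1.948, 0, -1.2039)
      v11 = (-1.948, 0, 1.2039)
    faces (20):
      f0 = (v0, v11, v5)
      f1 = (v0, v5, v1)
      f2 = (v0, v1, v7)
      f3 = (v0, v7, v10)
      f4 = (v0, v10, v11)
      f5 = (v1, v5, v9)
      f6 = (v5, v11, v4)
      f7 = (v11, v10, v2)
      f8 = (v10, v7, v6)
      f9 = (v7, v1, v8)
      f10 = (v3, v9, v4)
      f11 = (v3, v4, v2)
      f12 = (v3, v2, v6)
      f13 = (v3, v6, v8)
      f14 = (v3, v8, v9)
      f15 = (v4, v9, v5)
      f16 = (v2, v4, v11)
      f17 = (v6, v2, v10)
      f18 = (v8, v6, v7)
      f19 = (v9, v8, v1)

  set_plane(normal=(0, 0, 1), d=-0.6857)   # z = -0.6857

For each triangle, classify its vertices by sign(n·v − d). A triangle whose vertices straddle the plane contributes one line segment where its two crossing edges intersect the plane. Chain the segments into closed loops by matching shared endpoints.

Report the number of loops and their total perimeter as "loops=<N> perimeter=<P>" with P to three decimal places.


loops=1 perimeter=11.505

Straddling triangles (10 of 20):
  (v0,v1,v7) [++-] → (0.780125, 1.68608, -0.6857)–(-0.780125, 1.68608, -0.6857)  len=1.5602
  (v0,v7,v10) [+--] → (-0.780125, 1.68608, -0.6857)–(-1.62771, 0.838486, -0.6857)  len=1.1987
  (v0,v10,v11) [+-+] → (-1.62771, 0.838486, -0.6857)–(-1.948, 0, -0.6857)  len=0.8976
  (v11,v10,v2) [+-+] → (-1.948, 0, -0.6857)–(-1.62771, -0.838486, -0.6857)  len=0.8976
  (v7,v1,v8) [-+-] → (0.780125, 1.68608, -0.6857)–(1.62771, 0.838486, -0.6857)  len=1.1987
  (v3,v2,v6) [++-] → (-0.780125, -1.68608, -0.6857)–(0.780125, -1.68608, -0.6857)  len=1.5602
  (v3,v6,v8) [+--] → (0.780125, -1.68608, -0.6857)–(1.62771, -0.838486, -0.6857)  len=1.1987
  (v3,v8,v9) [+-+] → (1.62771, -0.838486, -0.6857)–(1.948, 0, -0.6857)  len=0.8976
  (v6,v2,v10) [-+-] → (-0.780125, -1.68608, -0.6857)–(-1.62771, -0.838486, -0.6857)  len=1.1987
  (v9,v8,v1) [+-+] → (1.948, 0, -0.6857)–(1.62771, 0.838486, -0.6857)  len=0.8976

Chained into 1 loop(s):
  loop 1: 10 segments, perimeter = 11.5055
Total perimeter = 11.505


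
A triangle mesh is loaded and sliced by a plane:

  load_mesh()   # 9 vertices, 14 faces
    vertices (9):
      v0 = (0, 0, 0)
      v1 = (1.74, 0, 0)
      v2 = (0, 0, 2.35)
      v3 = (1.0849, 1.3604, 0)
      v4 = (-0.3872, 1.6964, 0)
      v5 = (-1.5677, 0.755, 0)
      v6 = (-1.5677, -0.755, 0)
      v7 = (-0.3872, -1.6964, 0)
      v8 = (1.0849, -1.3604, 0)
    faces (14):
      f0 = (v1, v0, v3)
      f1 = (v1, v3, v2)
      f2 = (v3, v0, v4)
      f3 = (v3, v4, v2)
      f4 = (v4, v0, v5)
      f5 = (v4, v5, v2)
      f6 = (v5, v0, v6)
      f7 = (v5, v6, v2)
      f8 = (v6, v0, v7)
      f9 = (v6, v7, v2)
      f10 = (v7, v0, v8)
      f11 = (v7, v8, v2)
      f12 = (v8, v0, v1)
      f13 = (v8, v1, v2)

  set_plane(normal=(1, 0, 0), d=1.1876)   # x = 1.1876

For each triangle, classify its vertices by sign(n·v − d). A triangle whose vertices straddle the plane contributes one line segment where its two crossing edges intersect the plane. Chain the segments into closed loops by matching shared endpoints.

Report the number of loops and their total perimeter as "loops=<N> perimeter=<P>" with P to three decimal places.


Straddling triangles (4 of 14):
  (v1,v0,v3) [+--] → (1.1876, 0, 0)–(1.1876, 1.14713, 0)  len=1.1471
  (v1,v3,v2) [+--] → (1.1876, 1.14713, 0)–(1.1876, 0, 0.746057)  len=1.3684
  (v8,v0,v1) [--+] → (1.1876, 0, 0)–(1.1876, -1.14713, 0)  len=1.1471
  (v8,v1,v2) [-+-] → (1.1876, -1.14713, 0)–(1.1876, 0, 0.746057)  len=1.3684

Chained into 1 loop(s):
  loop 1: 4 segments, perimeter = 5.0311
Total perimeter = 5.031

loops=1 perimeter=5.031


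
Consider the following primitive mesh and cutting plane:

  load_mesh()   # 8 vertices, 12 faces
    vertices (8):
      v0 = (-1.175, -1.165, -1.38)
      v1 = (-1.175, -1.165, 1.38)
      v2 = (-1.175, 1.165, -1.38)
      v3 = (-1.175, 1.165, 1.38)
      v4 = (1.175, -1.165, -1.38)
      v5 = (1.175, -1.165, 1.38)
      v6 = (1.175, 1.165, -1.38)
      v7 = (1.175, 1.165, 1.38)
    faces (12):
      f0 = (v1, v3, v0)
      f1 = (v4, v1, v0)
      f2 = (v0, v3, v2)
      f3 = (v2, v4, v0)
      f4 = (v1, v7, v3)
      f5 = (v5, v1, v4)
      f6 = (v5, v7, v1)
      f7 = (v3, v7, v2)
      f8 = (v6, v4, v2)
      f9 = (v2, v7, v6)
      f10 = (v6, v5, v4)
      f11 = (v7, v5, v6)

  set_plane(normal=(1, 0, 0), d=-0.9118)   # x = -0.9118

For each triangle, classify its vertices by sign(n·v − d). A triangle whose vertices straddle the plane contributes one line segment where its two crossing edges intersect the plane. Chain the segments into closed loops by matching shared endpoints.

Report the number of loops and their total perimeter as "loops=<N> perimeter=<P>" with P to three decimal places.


loops=1 perimeter=10.180

Straddling triangles (8 of 12):
  (v4,v1,v0) [+--] → (-0.9118, -1.165, 1.07088)–(-0.9118, -1.165, -1.38)  len=2.4509
  (v2,v4,v0) [-+-] → (-0.9118, 0.90404, -1.38)–(-0.9118, -1.165, -1.38)  len=2.0690
  (v1,v7,v3) [-+-] → (-0.9118, -0.90404, 1.38)–(-0.9118, 1.165, 1.38)  len=2.0690
  (v5,v1,v4) [+-+] → (-0.9118, -1.165, 1.38)–(-0.9118, -1.165, 1.07088)  len=0.3091
  (v5,v7,v1) [++-] → (-0.9118, -0.90404, 1.38)–(-0.9118, -1.165, 1.38)  len=0.2610
  (v3,v7,v2) [-+-] → (-0.9118, 1.165, 1.38)–(-0.9118, 1.165, -1.07088)  len=2.4509
  (v6,v4,v2) [++-] → (-0.9118, 0.90404, -1.38)–(-0.9118, 1.165, -1.38)  len=0.2610
  (v2,v7,v6) [-++] → (-0.9118, 1.165, -1.07088)–(-0.9118, 1.165, -1.38)  len=0.3091

Chained into 1 loop(s):
  loop 1: 8 segments, perimeter = 10.1800
Total perimeter = 10.180


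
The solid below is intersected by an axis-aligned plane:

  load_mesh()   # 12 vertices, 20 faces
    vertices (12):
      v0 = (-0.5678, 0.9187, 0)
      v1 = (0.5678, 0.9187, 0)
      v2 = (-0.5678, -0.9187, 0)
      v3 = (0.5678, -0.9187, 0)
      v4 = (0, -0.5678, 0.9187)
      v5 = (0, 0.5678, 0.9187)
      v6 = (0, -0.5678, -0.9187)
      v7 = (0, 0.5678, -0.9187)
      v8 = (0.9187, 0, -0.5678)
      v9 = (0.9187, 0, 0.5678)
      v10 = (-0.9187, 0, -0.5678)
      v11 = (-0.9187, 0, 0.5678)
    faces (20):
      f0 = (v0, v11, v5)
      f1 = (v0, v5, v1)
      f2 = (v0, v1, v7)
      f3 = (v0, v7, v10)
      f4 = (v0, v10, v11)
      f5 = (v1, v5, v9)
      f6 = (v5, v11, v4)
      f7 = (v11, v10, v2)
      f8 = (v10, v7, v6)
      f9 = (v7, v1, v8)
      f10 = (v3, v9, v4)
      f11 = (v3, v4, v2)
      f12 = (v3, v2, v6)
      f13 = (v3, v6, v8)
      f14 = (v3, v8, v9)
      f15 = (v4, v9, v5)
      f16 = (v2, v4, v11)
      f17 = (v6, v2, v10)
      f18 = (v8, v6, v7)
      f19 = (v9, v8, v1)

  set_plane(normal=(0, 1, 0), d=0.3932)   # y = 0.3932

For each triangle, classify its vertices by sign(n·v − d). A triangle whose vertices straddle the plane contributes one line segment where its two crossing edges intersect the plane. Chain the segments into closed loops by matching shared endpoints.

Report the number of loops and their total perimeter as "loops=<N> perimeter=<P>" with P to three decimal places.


loops=1 perimeter=5.258

Straddling triangles (10 of 20):
  (v0,v11,v5) [+-+] → (-0.768516, 0.3932, 0.324784)–(-0.282503, 0.3932, 0.810797)  len=0.6873
  (v0,v7,v10) [++-] → (-0.282503, 0.3932, -0.810797)–(-0.768516, 0.3932, -0.324784)  len=0.6873
  (v0,v10,v11) [+--] → (-0.768516, 0.3932, -0.324784)–(-0.768516, 0.3932, 0.324784)  len=0.6496
  (v1,v5,v9) [++-] → (0.282503, 0.3932, 0.810797)–(0.768516, 0.3932, 0.324784)  len=0.6873
  (v5,v11,v4) [+--] → (-0.282503, 0.3932, 0.810797)–(0, 0.3932, 0.9187)  len=0.3024
  (v10,v7,v6) [-+-] → (-0.282503, 0.3932, -0.810797)–(0, 0.3932, -0.9187)  len=0.3024
  (v7,v1,v8) [++-] → (0.768516, 0.3932, -0.324784)–(0.282503, 0.3932, -0.810797)  len=0.6873
  (v4,v9,v5) [--+] → (0.282503, 0.3932, 0.810797)–(0, 0.3932, 0.9187)  len=0.3024
  (v8,v6,v7) [--+] → (0, 0.3932, -0.9187)–(0.282503, 0.3932, -0.810797)  len=0.3024
  (v9,v8,v1) [--+] → (0.768516, 0.3932, -0.324784)–(0.768516, 0.3932, 0.324784)  len=0.6496

Chained into 1 loop(s):
  loop 1: 10 segments, perimeter = 5.2581
Total perimeter = 5.258


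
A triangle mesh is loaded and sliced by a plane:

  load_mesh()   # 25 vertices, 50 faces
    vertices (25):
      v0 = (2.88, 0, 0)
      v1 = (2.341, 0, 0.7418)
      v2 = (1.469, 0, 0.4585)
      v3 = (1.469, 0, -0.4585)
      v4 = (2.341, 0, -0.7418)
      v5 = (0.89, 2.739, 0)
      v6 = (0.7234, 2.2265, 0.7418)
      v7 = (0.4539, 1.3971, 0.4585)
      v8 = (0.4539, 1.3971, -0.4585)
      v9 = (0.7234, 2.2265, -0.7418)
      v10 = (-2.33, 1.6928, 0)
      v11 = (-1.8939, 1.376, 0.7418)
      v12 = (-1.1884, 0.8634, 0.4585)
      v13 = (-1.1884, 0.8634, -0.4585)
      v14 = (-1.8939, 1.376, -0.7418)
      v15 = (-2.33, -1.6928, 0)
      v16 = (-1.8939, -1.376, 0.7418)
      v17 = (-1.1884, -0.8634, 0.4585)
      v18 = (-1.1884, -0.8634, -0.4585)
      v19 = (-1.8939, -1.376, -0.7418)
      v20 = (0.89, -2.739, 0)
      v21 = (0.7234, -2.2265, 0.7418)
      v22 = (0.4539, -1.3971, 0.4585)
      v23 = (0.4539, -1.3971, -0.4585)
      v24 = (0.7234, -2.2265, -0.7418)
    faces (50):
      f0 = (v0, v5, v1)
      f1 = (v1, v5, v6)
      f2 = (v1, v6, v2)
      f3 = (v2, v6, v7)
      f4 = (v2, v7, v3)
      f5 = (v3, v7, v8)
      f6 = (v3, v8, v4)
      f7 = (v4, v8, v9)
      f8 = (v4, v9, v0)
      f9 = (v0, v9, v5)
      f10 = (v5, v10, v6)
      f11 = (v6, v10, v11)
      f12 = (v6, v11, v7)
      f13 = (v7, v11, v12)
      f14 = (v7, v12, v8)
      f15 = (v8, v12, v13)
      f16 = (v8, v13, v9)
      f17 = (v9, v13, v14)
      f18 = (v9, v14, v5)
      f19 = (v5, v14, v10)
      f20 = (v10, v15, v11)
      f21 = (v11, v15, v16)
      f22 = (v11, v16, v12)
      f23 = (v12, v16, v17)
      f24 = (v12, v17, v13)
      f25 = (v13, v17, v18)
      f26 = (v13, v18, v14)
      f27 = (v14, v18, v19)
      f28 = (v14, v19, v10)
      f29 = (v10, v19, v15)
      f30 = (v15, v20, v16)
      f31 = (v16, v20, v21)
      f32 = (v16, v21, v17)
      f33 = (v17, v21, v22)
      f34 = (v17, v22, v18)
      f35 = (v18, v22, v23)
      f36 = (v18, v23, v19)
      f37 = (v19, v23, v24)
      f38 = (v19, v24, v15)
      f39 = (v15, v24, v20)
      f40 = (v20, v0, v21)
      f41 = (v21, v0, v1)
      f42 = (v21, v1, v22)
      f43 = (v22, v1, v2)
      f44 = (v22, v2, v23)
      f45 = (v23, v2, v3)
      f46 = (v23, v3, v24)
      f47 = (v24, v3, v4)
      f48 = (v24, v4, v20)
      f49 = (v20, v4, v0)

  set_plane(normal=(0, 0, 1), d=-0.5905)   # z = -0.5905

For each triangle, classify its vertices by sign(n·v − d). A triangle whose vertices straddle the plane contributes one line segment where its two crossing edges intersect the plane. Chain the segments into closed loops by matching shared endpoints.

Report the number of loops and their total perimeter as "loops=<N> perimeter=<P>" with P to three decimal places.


loops=2 perimeter=25.429

Straddling triangles (20 of 50):
  (v3,v8,v4) [++-] → (1.33317, 0.746139, -0.5905)–(1.8753, 0, -0.5905)  len=0.9223
  (v4,v8,v9) [-+-] → (1.33317, 0.746139, -0.5905)–(0.57947, 1.78355, -0.5905)  len=1.2823
  (v4,v9,v0) [--+] → (1.16327, 1.77238, -0.5905)–(2.45094, 0, -0.5905)  len=2.1908
  (v0,v9,v5) [+-+] → (1.16327, 1.77238, -0.5905)–(0.75738, 2.33103, -0.5905)  len=0.6905
  (v8,v13,v9) [++-] → (-0.297621, 1.49852, -0.5905)–(0.57947, 1.78355, -0.5905)  len=0.9222
  (v9,v13,v14) [-+-] → (-0.297621, 1.49852, -0.5905)–(-1.51712, 1.10224, -0.5905)  len=1.2823
  (v9,v14,v5) [--+] → (-1.32609, 1.654, -0.5905)–(0.75738, 2.33103, -0.5905)  len=2.1907
  (v5,v14,v10) [+-+] → (-1.32609, 1.654, -0.5905)–(-1.98285, 1.44062, -0.5905)  len=0.6906
  (v13,v18,v14) [++-] → (-1.51712, 0.18002, -0.5905)–(-1.51712, 1.10224, -0.5905)  len=0.9222
  (v14,v18,v19) [-+-] → (-1.51712, 0.18002, -0.5905)–(-1.51712, -1.10224, -0.5905)  len=1.2823
  (v14,v19,v10) [--+] → (-1.98285, -0.750077, -0.5905)–(-1.98285, 1.44062, -0.5905)  len=2.1907
  (v10,v19,v15) [+-+] → (-1.98285, -0.750077, -0.5905)–(-1.98285, -1.44062, -0.5905)  len=0.6905
  (v18,v23,v19) [++-] → (-0.640027, -1.38727, -0.5905)–(-1.51712, -1.10224, -0.5905)  len=0.9222
  (v19,v23,v24) [-+-] → (-0.640027, -1.38727, -0.5905)–(0.57947, -1.78355, -0.5905)  len=1.2823
  (v19,v24,v15) [--+] → (0.100618, -2.11764, -0.5905)–(-1.98285, -1.44062, -0.5905)  len=2.1907
  (v15,v24,v20) [+-+] → (0.100618, -2.11764, -0.5905)–(0.75738, -2.33103, -0.5905)  len=0.6906
  (v23,v3,v24) [++-] → (1.1216, -1.03741, -0.5905)–(0.57947, -1.78355, -0.5905)  len=0.9223
  (v24,v3,v4) [-+-] → (1.1216, -1.03741, -0.5905)–(1.8753, 0, -0.5905)  len=1.2823
  (v24,v4,v20) [--+] → (2.04505, -0.558656, -0.5905)–(0.75738, -2.33103, -0.5905)  len=2.1908
  (v20,v4,v0) [+-+] → (2.04505, -0.558656, -0.5905)–(2.45094, 0, -0.5905)  len=0.6905

Chained into 2 loop(s):
  loop 1: 10 segments, perimeter = 11.0227
  loop 2: 10 segments, perimeter = 14.4063
Total perimeter = 25.429


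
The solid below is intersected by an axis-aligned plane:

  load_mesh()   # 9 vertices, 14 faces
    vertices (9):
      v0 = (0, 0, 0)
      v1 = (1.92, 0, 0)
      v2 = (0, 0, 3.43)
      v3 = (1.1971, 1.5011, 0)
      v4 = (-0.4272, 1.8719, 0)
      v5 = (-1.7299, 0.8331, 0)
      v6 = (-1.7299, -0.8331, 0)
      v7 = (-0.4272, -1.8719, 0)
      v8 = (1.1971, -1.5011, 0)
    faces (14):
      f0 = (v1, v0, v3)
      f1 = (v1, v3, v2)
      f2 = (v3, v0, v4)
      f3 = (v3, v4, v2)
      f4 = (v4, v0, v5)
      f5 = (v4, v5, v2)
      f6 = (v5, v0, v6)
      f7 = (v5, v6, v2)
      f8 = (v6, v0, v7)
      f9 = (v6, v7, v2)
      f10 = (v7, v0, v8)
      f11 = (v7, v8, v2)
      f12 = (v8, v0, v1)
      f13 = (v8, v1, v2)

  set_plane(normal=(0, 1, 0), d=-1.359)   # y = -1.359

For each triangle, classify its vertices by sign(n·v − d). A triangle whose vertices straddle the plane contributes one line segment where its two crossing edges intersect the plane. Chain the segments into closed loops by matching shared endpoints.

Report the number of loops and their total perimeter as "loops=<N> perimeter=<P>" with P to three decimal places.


Straddling triangles (6 of 14):
  (v6,v0,v7) [++-] → (-0.310147, -1.359, 0)–(-1.0704, -1.359, 0)  len=0.7603
  (v6,v7,v2) [+-+] → (-1.0704, -1.359, 0)–(-0.310147, -1.359, 0.939819)  len=1.2088
  (v7,v0,v8) [-+-] → (-0.310147, -1.359, 0)–(1.08378, -1.359, 0)  len=1.3939
  (v7,v8,v2) [--+] → (1.08378, -1.359, 0.324697)–(-0.310147, -1.359, 0.939819)  len=1.5236
  (v8,v0,v1) [-++] → (1.08378, -1.359, 0)–(1.26553, -1.359, 0)  len=0.1818
  (v8,v1,v2) [-++] → (1.26553, -1.359, 0)–(1.08378, -1.359, 0.324697)  len=0.3721

Chained into 1 loop(s):
  loop 1: 6 segments, perimeter = 5.4405
Total perimeter = 5.440

loops=1 perimeter=5.440


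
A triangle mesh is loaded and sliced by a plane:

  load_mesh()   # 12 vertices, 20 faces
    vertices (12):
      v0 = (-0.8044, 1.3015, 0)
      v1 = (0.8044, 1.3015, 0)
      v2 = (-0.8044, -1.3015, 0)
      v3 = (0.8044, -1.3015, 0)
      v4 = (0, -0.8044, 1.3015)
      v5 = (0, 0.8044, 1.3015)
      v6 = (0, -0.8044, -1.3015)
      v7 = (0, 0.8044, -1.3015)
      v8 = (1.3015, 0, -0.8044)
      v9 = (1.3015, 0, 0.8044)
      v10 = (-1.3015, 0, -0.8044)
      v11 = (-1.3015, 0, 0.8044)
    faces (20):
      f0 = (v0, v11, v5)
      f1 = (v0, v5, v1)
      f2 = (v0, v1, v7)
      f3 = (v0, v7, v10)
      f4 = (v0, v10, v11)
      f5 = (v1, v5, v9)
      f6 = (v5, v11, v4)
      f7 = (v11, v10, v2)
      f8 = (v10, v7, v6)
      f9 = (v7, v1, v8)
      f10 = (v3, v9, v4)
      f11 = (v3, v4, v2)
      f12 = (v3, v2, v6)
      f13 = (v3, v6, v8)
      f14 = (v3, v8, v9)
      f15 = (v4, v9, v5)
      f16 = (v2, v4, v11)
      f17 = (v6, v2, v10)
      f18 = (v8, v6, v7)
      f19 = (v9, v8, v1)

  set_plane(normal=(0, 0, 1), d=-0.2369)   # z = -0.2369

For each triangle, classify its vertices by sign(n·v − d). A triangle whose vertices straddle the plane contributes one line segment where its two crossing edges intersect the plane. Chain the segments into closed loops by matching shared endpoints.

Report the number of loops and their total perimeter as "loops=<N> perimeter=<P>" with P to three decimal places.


Straddling triangles (10 of 20):
  (v0,v1,v7) [++-] → (0.657983, 1.21102, -0.2369)–(-0.657983, 1.21102, -0.2369)  len=1.3160
  (v0,v7,v10) [+--] → (-0.657983, 1.21102, -0.2369)–(-0.950799, 0.918201, -0.2369)  len=0.4141
  (v0,v10,v11) [+-+] → (-0.950799, 0.918201, -0.2369)–(-1.3015, 0, -0.2369)  len=0.9829
  (v11,v10,v2) [+-+] → (-1.3015, 0, -0.2369)–(-0.950799, -0.918201, -0.2369)  len=0.9829
  (v7,v1,v8) [-+-] → (0.657983, 1.21102, -0.2369)–(0.950799, 0.918201, -0.2369)  len=0.4141
  (v3,v2,v6) [++-] → (-0.657983, -1.21102, -0.2369)–(0.657983, -1.21102, -0.2369)  len=1.3160
  (v3,v6,v8) [+--] → (0.657983, -1.21102, -0.2369)–(0.950799, -0.918201, -0.2369)  len=0.4141
  (v3,v8,v9) [+-+] → (0.950799, -0.918201, -0.2369)–(1.3015, 0, -0.2369)  len=0.9829
  (v6,v2,v10) [-+-] → (-0.657983, -1.21102, -0.2369)–(-0.950799, -0.918201, -0.2369)  len=0.4141
  (v9,v8,v1) [+-+] → (1.3015, 0, -0.2369)–(0.950799, 0.918201, -0.2369)  len=0.9829

Chained into 1 loop(s):
  loop 1: 10 segments, perimeter = 8.2199
Total perimeter = 8.220

loops=1 perimeter=8.220


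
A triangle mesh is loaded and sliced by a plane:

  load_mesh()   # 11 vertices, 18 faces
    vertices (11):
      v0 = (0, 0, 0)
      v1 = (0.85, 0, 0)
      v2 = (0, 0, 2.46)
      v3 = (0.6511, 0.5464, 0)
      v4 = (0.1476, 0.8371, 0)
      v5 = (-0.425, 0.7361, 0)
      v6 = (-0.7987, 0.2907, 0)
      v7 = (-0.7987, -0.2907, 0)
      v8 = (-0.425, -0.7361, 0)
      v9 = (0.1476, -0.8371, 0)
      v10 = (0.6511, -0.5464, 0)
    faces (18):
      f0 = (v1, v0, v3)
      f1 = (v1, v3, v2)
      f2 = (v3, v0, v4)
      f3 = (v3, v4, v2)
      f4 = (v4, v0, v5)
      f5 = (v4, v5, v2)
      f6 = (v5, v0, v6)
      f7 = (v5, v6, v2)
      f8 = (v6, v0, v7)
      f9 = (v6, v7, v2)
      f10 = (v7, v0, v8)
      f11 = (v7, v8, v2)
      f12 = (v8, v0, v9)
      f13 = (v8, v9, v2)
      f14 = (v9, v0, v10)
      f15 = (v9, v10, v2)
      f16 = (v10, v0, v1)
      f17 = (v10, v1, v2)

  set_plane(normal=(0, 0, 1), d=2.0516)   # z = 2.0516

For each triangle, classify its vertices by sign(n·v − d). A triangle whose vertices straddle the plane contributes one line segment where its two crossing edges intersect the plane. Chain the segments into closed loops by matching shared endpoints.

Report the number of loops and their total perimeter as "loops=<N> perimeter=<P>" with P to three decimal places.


Straddling triangles (9 of 18):
  (v1,v3,v2) [--+] → (0.108093, 0.0907113, 2.0516)–(0.141114, 0, 2.0516)  len=0.0965
  (v3,v4,v2) [--+] → (0.024504, 0.138972, 2.0516)–(0.108093, 0.0907113, 2.0516)  len=0.0965
  (v4,v5,v2) [--+] → (-0.0705569, 0.122205, 2.0516)–(0.024504, 0.138972, 2.0516)  len=0.0965
  (v5,v6,v2) [--+] → (-0.132597, 0.0482609, 2.0516)–(-0.0705569, 0.122205, 2.0516)  len=0.0965
  (v6,v7,v2) [--+] → (-0.132597, -0.0482609, 2.0516)–(-0.132597, 0.0482609, 2.0516)  len=0.0965
  (v7,v8,v2) [--+] → (-0.0705569, -0.122205, 2.0516)–(-0.132597, -0.0482609, 2.0516)  len=0.0965
  (v8,v9,v2) [--+] → (0.024504, -0.138972, 2.0516)–(-0.0705569, -0.122205, 2.0516)  len=0.0965
  (v9,v10,v2) [--+] → (0.108093, -0.0907113, 2.0516)–(0.024504, -0.138972, 2.0516)  len=0.0965
  (v10,v1,v2) [--+] → (0.141114, 0, 2.0516)–(0.108093, -0.0907113, 2.0516)  len=0.0965

Chained into 1 loop(s):
  loop 1: 9 segments, perimeter = 0.8687
Total perimeter = 0.869

loops=1 perimeter=0.869


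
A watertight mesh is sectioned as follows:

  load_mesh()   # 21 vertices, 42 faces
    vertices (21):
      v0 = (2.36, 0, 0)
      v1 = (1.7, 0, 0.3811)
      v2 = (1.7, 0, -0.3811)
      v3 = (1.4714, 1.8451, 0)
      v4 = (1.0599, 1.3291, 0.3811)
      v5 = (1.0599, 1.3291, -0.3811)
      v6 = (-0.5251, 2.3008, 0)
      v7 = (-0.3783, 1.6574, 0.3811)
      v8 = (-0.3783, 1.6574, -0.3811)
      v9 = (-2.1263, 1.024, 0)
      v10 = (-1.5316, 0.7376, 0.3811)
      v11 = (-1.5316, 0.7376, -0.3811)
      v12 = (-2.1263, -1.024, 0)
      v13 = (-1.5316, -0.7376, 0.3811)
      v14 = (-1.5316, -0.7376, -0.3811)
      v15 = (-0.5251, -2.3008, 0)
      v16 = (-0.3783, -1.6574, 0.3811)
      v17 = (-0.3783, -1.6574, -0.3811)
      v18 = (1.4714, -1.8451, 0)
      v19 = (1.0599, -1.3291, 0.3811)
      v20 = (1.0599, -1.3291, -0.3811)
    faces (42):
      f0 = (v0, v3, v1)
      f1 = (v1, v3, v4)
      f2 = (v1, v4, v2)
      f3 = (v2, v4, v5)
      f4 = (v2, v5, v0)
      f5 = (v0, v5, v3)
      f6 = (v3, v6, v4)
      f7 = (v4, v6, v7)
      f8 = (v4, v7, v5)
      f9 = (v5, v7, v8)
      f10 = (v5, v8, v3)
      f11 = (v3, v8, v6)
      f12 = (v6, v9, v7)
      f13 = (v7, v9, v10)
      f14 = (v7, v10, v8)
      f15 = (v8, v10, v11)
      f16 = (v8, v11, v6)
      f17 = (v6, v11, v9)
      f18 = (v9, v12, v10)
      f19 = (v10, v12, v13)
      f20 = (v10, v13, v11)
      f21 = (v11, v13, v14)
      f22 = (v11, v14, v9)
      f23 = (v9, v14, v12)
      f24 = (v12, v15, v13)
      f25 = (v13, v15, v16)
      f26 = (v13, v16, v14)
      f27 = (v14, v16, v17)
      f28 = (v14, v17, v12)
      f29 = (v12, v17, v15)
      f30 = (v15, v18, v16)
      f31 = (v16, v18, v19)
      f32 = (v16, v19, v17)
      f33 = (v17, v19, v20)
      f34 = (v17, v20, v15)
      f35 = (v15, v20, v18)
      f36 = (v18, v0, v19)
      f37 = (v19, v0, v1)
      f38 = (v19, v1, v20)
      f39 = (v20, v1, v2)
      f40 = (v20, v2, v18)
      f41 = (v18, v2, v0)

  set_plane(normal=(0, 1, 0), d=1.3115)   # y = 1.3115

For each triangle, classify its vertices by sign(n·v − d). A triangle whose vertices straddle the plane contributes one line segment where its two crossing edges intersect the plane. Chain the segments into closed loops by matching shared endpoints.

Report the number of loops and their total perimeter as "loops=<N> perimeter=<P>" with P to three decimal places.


Straddling triangles (12 of 42):
  (v0,v3,v1) [-+-] → (1.72838, 1.3115, 0)–(1.53751, 1.3115, 0.110214)  len=0.2204
  (v1,v3,v4) [-++] → (1.53751, 1.3115, 0.110214)–(1.06838, 1.3115, 0.3811)  len=0.5417
  (v1,v4,v2) [-+-] → (1.06838, 1.3115, 0.3811)–(1.06838, 1.3115, 0.371007)  len=0.0101
  (v2,v4,v5) [-++] → (1.06838, 1.3115, 0.371007)–(1.06838, 1.3115, -0.3811)  len=0.7521
  (v2,v5,v0) [-+-] → (1.06838, 1.3115, -0.3811)–(1.07712, 1.3115, -0.376053)  len=0.0101
  (v0,v5,v3) [-++] → (1.07712, 1.3115, -0.376053)–(1.72838, 1.3115, 0)  len=0.7520
  (v6,v9,v7) [+-+] → (-1.76575, 1.3115, 0)–(-1.33288, 1.3115, 0.172981)  len=0.4662
  (v7,v9,v10) [+--] → (-1.33288, 1.3115, 0.172981)–(-0.81201, 1.3115, 0.3811)  len=0.5609
  (v7,v10,v8) [+-+] → (-0.81201, 1.3115, 0.3811)–(-0.81201, 1.3115, -0.0944671)  len=0.4756
  (v8,v10,v11) [+--] → (-0.81201, 1.3115, -0.0944671)–(-0.81201, 1.3115, -0.3811)  len=0.2866
  (v8,v11,v6) [+-+] → (-0.81201, 1.3115, -0.3811)–(-1.16208, 1.3115, -0.241186)  len=0.3770
  (v6,v11,v9) [+--] → (-1.16208, 1.3115, -0.241186)–(-1.76575, 1.3115, 0)  len=0.6501

Chained into 2 loop(s):
  loop 1: 6 segments, perimeter = 2.2865
  loop 2: 6 segments, perimeter = 2.8163
Total perimeter = 5.103

loops=2 perimeter=5.103


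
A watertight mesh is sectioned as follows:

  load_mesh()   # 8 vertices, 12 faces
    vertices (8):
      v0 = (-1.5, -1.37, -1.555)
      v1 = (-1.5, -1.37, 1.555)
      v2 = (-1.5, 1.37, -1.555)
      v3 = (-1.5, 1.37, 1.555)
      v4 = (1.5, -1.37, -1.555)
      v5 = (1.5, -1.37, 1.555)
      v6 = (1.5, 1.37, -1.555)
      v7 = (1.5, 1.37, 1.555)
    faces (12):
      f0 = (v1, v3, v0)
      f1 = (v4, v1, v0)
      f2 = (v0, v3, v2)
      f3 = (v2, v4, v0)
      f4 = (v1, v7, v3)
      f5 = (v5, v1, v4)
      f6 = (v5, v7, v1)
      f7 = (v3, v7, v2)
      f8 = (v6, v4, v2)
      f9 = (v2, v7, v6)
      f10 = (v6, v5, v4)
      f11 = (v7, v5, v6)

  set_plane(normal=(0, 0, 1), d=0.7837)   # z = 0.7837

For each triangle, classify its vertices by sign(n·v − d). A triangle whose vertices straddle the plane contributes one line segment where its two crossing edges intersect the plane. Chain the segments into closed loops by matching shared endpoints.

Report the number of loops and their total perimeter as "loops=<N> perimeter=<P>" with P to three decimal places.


Straddling triangles (8 of 12):
  (v1,v3,v0) [++-] → (-1.5, 0.690462, 0.7837)–(-1.5, -1.37, 0.7837)  len=2.0605
  (v4,v1,v0) [-+-] → (-0.755981, -1.37, 0.7837)–(-1.5, -1.37, 0.7837)  len=0.7440
  (v0,v3,v2) [-+-] → (-1.5, 0.690462, 0.7837)–(-1.5, 1.37, 0.7837)  len=0.6795
  (v5,v1,v4) [++-] → (-0.755981, -1.37, 0.7837)–(1.5, -1.37, 0.7837)  len=2.2560
  (v3,v7,v2) [++-] → (0.755981, 1.37, 0.7837)–(-1.5, 1.37, 0.7837)  len=2.2560
  (v2,v7,v6) [-+-] → (0.755981, 1.37, 0.7837)–(1.5, 1.37, 0.7837)  len=0.7440
  (v6,v5,v4) [-+-] → (1.5, -0.690462, 0.7837)–(1.5, -1.37, 0.7837)  len=0.6795
  (v7,v5,v6) [++-] → (1.5, -0.690462, 0.7837)–(1.5, 1.37, 0.7837)  len=2.0605

Chained into 1 loop(s):
  loop 1: 8 segments, perimeter = 11.4800
Total perimeter = 11.480

loops=1 perimeter=11.480


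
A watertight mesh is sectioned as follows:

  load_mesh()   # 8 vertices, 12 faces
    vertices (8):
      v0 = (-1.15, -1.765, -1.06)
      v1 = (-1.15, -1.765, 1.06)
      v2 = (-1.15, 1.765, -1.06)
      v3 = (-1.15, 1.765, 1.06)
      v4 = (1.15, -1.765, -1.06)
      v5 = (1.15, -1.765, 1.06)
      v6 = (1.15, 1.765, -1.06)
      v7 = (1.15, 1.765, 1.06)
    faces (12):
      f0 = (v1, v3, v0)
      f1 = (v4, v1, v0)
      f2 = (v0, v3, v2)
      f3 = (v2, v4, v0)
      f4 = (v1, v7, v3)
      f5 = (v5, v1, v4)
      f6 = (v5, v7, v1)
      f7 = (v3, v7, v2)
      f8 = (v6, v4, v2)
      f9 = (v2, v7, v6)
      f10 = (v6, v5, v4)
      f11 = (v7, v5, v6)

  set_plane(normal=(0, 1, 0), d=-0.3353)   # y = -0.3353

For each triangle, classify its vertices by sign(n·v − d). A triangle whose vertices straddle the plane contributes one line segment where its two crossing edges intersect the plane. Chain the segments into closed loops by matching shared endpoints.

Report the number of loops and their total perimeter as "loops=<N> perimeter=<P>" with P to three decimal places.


Straddling triangles (8 of 12):
  (v1,v3,v0) [-+-] → (-1.15, -0.3353, 1.06)–(-1.15, -0.3353, -0.20137)  len=1.2614
  (v0,v3,v2) [-++] → (-1.15, -0.3353, -0.20137)–(-1.15, -0.3353, -1.06)  len=0.8586
  (v2,v4,v0) [+--] → (0.218467, -0.3353, -1.06)–(-1.15, -0.3353, -1.06)  len=1.3685
  (v1,v7,v3) [-++] → (-0.218467, -0.3353, 1.06)–(-1.15, -0.3353, 1.06)  len=0.9315
  (v5,v7,v1) [-+-] → (1.15, -0.3353, 1.06)–(-0.218467, -0.3353, 1.06)  len=1.3685
  (v6,v4,v2) [+-+] → (1.15, -0.3353, -1.06)–(0.218467, -0.3353, -1.06)  len=0.9315
  (v6,v5,v4) [+--] → (1.15, -0.3353, 0.20137)–(1.15, -0.3353, -1.06)  len=1.2614
  (v7,v5,v6) [+-+] → (1.15, -0.3353, 1.06)–(1.15, -0.3353, 0.20137)  len=0.8586

Chained into 1 loop(s):
  loop 1: 8 segments, perimeter = 8.8400
Total perimeter = 8.840

loops=1 perimeter=8.840


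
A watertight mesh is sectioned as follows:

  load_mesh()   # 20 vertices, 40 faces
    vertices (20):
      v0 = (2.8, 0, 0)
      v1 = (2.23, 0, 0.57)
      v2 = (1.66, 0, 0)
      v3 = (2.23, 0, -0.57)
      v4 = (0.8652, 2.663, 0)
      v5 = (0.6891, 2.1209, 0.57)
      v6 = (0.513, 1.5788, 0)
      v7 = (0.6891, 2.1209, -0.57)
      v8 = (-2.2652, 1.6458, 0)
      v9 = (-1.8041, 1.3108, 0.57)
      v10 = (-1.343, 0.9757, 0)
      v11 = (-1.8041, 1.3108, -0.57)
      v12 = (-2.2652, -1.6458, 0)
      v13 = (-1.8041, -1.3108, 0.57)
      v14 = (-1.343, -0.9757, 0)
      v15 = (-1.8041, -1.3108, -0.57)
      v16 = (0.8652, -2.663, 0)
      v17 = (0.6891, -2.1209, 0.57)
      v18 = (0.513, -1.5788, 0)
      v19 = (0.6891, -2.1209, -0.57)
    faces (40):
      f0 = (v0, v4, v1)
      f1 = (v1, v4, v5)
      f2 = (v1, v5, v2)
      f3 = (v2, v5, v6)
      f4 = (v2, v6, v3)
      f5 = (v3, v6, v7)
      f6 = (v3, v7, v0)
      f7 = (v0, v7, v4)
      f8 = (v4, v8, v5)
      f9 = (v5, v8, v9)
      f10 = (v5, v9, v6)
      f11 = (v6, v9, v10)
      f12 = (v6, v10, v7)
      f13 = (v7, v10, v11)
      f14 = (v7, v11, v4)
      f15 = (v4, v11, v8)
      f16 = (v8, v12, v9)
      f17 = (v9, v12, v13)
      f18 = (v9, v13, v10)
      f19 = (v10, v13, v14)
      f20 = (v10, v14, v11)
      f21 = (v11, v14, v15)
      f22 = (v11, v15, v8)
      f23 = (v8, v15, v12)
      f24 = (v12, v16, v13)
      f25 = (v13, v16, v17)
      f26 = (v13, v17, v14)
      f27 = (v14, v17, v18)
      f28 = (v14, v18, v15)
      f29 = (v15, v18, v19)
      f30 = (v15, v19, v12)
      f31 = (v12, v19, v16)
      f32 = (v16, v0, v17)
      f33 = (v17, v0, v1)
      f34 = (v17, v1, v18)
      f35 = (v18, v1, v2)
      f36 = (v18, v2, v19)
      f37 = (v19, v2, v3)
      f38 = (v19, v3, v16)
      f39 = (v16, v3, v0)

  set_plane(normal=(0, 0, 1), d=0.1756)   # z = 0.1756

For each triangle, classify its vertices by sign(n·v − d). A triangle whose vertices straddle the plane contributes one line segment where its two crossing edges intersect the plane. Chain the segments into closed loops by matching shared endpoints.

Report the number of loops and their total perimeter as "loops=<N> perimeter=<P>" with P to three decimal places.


Straddling triangles (20 of 40):
  (v0,v4,v1) [--+] → (1.28565, 1.84261, 0.1756)–(2.6244, 0, 0.1756)  len=2.2776
  (v1,v4,v5) [+-+] → (1.28565, 1.84261, 0.1756)–(0.810949, 2.496, 0.1756)  len=0.8076
  (v1,v5,v2) [++-] → (1.36089, 0.653386, 0.1756)–(1.8356, 0, 0.1756)  len=0.8076
  (v2,v5,v6) [-+-] → (1.36089, 0.653386, 0.1756)–(0.567251, 1.7458, 0.1756)  len=1.3503
  (v4,v8,v5) [--+] → (-1.35507, 1.79216, 0.1756)–(0.810949, 2.496, 0.1756)  len=2.2775
  (v5,v8,v9) [+-+] → (-1.35507, 1.79216, 0.1756)–(-2.12315, 1.5426, 0.1756)  len=0.8076
  (v5,v9,v6) [++-] → (-0.200829, 1.49624, 0.1756)–(0.567251, 1.7458, 0.1756)  len=0.8076
  (v6,v9,v10) [-+-] → (-0.200829, 1.49624, 0.1756)–(-1.48505, 1.07893, 0.1756)  len=1.3503
  (v8,v12,v9) [--+] → (-2.12315, -0.73496, 0.1756)–(-2.12315, 1.5426, 0.1756)  len=2.2776
  (v9,v12,v13) [+-+] → (-2.12315, -0.73496, 0.1756)–(-2.12315, -1.5426, 0.1756)  len=0.8076
  (v9,v13,v10) [++-] → (-1.48505, 0.271298, 0.1756)–(-1.48505, 1.07893, 0.1756)  len=0.8076
  (v10,v13,v14) [-+-] → (-1.48505, 0.271298, 0.1756)–(-1.48505, -1.07893, 0.1756)  len=1.3502
  (v12,v16,v13) [--+] → (0.0428683, -2.24643, 0.1756)–(-2.12315, -1.5426, 0.1756)  len=2.2775
  (v13,v16,v17) [+-+] → (0.0428683, -2.24643, 0.1756)–(0.810949, -2.496, 0.1756)  len=0.8076
  (v13,v17,v14) [++-] → (-0.716971, -1.3285, 0.1756)–(-1.48505, -1.07893, 0.1756)  len=0.8076
  (v14,v17,v18) [-+-] → (-0.716971, -1.3285, 0.1756)–(0.567251, -1.7458, 0.1756)  len=1.3503
  (v16,v0,v17) [--+] → (2.14969, -0.653386, 0.1756)–(0.810949, -2.496, 0.1756)  len=2.2776
  (v17,v0,v1) [+-+] → (2.14969, -0.653386, 0.1756)–(2.6244, 0, 0.1756)  len=0.8076
  (v17,v1,v18) [++-] → (1.04196, -1.09242, 0.1756)–(0.567251, -1.7458, 0.1756)  len=0.8076
  (v18,v1,v2) [-+-] → (1.04196, -1.09242, 0.1756)–(1.8356, 0, 0.1756)  len=1.3503

Chained into 2 loop(s):
  loop 1: 10 segments, perimeter = 15.4259
  loop 2: 10 segments, perimeter = 10.7895
Total perimeter = 26.215

loops=2 perimeter=26.215


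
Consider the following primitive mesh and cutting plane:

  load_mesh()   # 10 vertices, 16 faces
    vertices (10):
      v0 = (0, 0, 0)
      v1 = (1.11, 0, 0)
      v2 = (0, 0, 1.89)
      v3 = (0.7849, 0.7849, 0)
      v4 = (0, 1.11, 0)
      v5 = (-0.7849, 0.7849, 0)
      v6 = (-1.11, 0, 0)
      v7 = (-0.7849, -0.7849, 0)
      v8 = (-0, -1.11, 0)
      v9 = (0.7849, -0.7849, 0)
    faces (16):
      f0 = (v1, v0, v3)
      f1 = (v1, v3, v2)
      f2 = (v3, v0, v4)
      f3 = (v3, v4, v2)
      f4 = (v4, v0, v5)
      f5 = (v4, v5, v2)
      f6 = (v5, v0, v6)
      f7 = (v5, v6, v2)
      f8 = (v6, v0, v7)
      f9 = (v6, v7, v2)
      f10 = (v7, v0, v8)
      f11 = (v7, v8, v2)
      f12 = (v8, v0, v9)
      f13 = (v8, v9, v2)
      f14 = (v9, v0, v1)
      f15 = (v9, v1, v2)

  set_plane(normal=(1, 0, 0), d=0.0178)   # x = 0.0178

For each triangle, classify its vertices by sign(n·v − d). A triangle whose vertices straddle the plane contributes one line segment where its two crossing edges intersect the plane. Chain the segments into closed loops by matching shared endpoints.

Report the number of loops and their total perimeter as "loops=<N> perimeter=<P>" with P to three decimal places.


Straddling triangles (8 of 16):
  (v1,v0,v3) [+-+] → (0.0178, 0, 0)–(0.0178, 0.0178, 0)  len=0.0178
  (v1,v3,v2) [++-] → (0.0178, 0.0178, 1.84714)–(0.0178, 0, 1.85969)  len=0.0218
  (v3,v0,v4) [+--] → (0.0178, 0.0178, 0)–(0.0178, 1.10263, 0)  len=1.0848
  (v3,v4,v2) [+--] → (0.0178, 1.10263, 0)–(0.0178, 0.0178, 1.84714)  len=2.1421
  (v8,v0,v9) [--+] → (0.0178, -0.0178, 0)–(0.0178, -1.10263, 0)  len=1.0848
  (v8,v9,v2) [-+-] → (0.0178, -1.10263, 0)–(0.0178, -0.0178, 1.84714)  len=2.1421
  (v9,v0,v1) [+-+] → (0.0178, -0.0178, 0)–(0.0178, 0, 0)  len=0.0178
  (v9,v1,v2) [++-] → (0.0178, 0, 1.85969)–(0.0178, -0.0178, 1.84714)  len=0.0218

Chained into 1 loop(s):
  loop 1: 8 segments, perimeter = 6.5331
Total perimeter = 6.533

loops=1 perimeter=6.533


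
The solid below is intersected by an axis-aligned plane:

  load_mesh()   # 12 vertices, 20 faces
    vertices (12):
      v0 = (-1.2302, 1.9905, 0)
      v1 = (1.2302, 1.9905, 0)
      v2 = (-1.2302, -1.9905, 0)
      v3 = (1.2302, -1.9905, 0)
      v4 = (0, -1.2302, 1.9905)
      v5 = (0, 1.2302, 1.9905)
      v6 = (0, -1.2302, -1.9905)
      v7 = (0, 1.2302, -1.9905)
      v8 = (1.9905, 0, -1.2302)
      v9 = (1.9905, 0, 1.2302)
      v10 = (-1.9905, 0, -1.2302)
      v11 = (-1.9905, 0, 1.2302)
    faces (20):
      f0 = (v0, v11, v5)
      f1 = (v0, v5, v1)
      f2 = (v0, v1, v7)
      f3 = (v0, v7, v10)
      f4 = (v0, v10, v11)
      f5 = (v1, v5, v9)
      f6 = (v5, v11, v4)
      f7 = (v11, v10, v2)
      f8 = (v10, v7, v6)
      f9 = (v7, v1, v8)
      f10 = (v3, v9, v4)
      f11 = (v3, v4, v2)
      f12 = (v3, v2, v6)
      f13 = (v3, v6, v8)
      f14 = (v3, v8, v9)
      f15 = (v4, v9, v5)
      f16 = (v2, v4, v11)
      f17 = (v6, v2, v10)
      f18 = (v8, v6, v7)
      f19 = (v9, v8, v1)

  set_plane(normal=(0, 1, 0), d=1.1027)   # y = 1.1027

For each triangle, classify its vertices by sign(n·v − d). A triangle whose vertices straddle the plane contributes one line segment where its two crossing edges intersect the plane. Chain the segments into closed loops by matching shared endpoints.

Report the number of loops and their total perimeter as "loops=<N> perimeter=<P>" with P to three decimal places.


loops=1 perimeter=10.788

Straddling triangles (10 of 20):
  (v0,v11,v5) [+-+] → (-1.56931, 1.1027, 0.548692)–(-0.206299, 1.1027, 1.9117)  len=1.9276
  (v0,v7,v10) [++-] → (-0.206299, 1.1027, -1.9117)–(-1.56931, 1.1027, -0.548692)  len=1.9276
  (v0,v10,v11) [+--] → (-1.56931, 1.1027, -0.548692)–(-1.56931, 1.1027, 0.548692)  len=1.0974
  (v1,v5,v9) [++-] → (0.206299, 1.1027, 1.9117)–(1.56931, 1.1027, 0.548692)  len=1.9276
  (v5,v11,v4) [+--] → (-0.206299, 1.1027, 1.9117)–(0, 1.1027, 1.9905)  len=0.2208
  (v10,v7,v6) [-+-] → (-0.206299, 1.1027, -1.9117)–(0, 1.1027, -1.9905)  len=0.2208
  (v7,v1,v8) [++-] → (1.56931, 1.1027, -0.548692)–(0.206299, 1.1027, -1.9117)  len=1.9276
  (v4,v9,v5) [--+] → (0.206299, 1.1027, 1.9117)–(0, 1.1027, 1.9905)  len=0.2208
  (v8,v6,v7) [--+] → (0, 1.1027, -1.9905)–(0.206299, 1.1027, -1.9117)  len=0.2208
  (v9,v8,v1) [--+] → (1.56931, 1.1027, -0.548692)–(1.56931, 1.1027, 0.548692)  len=1.0974

Chained into 1 loop(s):
  loop 1: 10 segments, perimeter = 10.7885
Total perimeter = 10.788


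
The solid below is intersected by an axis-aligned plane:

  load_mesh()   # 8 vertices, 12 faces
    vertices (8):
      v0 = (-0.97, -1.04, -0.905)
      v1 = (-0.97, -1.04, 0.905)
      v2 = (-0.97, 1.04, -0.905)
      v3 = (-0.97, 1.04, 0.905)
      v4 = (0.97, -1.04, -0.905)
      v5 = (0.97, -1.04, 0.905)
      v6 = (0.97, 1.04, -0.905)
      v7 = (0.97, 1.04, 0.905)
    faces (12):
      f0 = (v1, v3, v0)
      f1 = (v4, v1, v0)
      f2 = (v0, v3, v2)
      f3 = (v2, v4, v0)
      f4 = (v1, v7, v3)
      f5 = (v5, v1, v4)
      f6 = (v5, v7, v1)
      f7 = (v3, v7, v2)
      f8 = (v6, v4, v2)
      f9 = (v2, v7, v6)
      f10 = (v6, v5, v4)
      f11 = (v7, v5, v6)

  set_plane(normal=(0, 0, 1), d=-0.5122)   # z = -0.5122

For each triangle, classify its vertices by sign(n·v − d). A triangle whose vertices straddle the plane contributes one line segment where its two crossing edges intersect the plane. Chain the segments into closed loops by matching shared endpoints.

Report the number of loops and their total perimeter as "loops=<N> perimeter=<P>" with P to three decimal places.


loops=1 perimeter=8.040

Straddling triangles (8 of 12):
  (v1,v3,v0) [++-] → (-0.97, -0.588606, -0.5122)–(-0.97, -1.04, -0.5122)  len=0.4514
  (v4,v1,v0) [-+-] → (0.548988, -1.04, -0.5122)–(-0.97, -1.04, -0.5122)  len=1.5190
  (v0,v3,v2) [-+-] → (-0.97, -0.588606, -0.5122)–(-0.97, 1.04, -0.5122)  len=1.6286
  (v5,v1,v4) [++-] → (0.548988, -1.04, -0.5122)–(0.97, -1.04, -0.5122)  len=0.4210
  (v3,v7,v2) [++-] → (-0.548988, 1.04, -0.5122)–(-0.97, 1.04, -0.5122)  len=0.4210
  (v2,v7,v6) [-+-] → (-0.548988, 1.04, -0.5122)–(0.97, 1.04, -0.5122)  len=1.5190
  (v6,v5,v4) [-+-] → (0.97, 0.588606, -0.5122)–(0.97, -1.04, -0.5122)  len=1.6286
  (v7,v5,v6) [++-] → (0.97, 0.588606, -0.5122)–(0.97, 1.04, -0.5122)  len=0.4514

Chained into 1 loop(s):
  loop 1: 8 segments, perimeter = 8.0400
Total perimeter = 8.040


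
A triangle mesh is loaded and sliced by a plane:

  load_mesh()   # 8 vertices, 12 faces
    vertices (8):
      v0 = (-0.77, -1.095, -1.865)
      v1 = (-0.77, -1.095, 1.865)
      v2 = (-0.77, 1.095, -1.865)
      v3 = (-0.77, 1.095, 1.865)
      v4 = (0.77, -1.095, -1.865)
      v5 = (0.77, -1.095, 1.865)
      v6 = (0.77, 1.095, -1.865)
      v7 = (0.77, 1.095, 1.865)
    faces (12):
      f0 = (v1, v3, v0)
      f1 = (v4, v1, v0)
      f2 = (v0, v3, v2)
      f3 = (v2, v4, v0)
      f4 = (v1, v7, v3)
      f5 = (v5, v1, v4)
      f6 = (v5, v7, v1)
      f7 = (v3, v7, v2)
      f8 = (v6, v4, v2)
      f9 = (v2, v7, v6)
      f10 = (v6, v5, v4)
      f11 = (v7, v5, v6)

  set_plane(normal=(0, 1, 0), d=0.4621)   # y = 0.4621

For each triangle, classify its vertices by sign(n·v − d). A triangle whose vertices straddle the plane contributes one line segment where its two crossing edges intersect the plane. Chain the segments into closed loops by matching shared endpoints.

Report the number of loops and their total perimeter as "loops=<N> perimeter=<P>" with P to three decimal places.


Straddling triangles (8 of 12):
  (v1,v3,v0) [-+-] → (-0.77, 0.4621, 1.865)–(-0.77, 0.4621, 0.787047)  len=1.0780
  (v0,v3,v2) [-++] → (-0.77, 0.4621, 0.787047)–(-0.77, 0.4621, -1.865)  len=2.6520
  (v2,v4,v0) [+--] → (-0.324947, 0.4621, -1.865)–(-0.77, 0.4621, -1.865)  len=0.4451
  (v1,v7,v3) [-++] → (0.324947, 0.4621, 1.865)–(-0.77, 0.4621, 1.865)  len=1.0949
  (v5,v7,v1) [-+-] → (0.77, 0.4621, 1.865)–(0.324947, 0.4621, 1.865)  len=0.4451
  (v6,v4,v2) [+-+] → (0.77, 0.4621, -1.865)–(-0.324947, 0.4621, -1.865)  len=1.0949
  (v6,v5,v4) [+--] → (0.77, 0.4621, -0.787047)–(0.77, 0.4621, -1.865)  len=1.0780
  (v7,v5,v6) [+-+] → (0.77, 0.4621, 1.865)–(0.77, 0.4621, -0.787047)  len=2.6520

Chained into 1 loop(s):
  loop 1: 8 segments, perimeter = 10.5400
Total perimeter = 10.540

loops=1 perimeter=10.540


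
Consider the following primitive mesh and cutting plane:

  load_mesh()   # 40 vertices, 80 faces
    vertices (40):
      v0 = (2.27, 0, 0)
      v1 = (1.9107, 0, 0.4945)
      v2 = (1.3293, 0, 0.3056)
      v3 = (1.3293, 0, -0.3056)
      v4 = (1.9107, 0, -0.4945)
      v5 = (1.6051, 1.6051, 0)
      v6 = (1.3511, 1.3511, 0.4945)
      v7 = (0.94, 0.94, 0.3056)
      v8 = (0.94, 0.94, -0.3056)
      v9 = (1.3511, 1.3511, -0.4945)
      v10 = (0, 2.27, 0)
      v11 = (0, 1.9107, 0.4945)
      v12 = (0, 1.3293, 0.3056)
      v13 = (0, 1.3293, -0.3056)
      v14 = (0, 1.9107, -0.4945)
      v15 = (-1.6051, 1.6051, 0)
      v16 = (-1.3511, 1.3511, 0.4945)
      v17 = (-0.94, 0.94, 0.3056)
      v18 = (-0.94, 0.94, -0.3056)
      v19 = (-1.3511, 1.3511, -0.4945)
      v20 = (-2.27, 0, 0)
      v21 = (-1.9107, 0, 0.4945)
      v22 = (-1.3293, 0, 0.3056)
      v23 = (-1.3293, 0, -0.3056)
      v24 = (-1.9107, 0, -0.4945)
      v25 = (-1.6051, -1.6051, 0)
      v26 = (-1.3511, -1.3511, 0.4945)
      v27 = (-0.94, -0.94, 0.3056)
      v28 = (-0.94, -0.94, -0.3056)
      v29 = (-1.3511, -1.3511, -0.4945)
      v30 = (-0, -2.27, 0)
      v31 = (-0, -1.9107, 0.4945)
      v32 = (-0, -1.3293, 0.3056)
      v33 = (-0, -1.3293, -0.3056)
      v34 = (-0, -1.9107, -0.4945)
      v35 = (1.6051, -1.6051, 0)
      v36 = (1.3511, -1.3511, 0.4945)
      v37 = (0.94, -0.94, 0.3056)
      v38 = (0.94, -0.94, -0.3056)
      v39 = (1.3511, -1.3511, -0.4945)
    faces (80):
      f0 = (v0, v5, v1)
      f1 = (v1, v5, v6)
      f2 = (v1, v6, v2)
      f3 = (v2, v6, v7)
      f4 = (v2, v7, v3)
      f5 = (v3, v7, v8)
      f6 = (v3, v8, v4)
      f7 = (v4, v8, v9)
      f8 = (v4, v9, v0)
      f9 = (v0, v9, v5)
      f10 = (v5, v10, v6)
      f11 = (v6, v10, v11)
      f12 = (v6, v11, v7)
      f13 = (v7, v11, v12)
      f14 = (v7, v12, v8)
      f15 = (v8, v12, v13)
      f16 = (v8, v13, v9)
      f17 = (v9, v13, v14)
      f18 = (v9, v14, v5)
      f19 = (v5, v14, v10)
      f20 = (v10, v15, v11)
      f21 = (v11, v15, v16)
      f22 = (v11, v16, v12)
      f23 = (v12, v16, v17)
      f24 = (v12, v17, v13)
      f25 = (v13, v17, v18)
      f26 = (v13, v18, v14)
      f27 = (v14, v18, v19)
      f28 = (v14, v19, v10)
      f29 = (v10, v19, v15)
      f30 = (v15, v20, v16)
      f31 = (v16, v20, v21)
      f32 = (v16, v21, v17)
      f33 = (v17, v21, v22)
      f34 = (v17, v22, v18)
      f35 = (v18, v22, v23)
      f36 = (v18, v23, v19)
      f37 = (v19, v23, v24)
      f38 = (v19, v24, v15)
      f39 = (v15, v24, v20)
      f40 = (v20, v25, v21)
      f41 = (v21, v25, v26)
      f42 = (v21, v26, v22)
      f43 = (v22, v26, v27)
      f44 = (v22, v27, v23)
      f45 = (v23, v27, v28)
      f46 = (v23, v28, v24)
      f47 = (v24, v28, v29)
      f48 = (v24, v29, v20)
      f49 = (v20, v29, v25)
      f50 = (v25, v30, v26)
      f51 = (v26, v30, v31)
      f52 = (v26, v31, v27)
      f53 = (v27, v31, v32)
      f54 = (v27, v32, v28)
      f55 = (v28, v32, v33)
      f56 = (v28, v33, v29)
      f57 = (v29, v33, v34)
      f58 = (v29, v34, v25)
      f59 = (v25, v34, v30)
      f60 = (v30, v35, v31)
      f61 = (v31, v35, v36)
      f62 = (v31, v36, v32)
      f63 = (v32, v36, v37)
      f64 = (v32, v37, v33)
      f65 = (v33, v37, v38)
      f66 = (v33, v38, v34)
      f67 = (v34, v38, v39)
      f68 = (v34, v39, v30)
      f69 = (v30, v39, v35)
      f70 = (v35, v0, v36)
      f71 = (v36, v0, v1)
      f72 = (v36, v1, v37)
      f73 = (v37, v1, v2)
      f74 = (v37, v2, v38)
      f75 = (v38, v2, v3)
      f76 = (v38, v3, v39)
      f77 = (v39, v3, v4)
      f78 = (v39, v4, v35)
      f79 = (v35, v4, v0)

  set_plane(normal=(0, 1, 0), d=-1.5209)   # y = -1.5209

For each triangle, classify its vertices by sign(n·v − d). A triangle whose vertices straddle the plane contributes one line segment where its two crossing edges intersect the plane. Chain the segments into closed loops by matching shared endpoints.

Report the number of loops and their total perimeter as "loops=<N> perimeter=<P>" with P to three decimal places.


loops=1 perimeter=7.278

Straddling triangles (18 of 80):
  (v20,v25,v21) [+-+] → (-1.63998, -1.5209, 0)–(-1.62113, -1.5209, 0.0259404)  len=0.0321
  (v21,v25,v26) [+-+] → (-1.62113, -1.5209, 0.0259404)–(-1.5209, -1.5209, 0.163925)  len=0.1705
  (v20,v29,v25) [++-] → (-1.5209, -1.5209, -0.163925)–(-1.63998, -1.5209, 0)  len=0.2026
  (v25,v30,v26) [--+] → (-1.10144, -1.5209, 0.403123)–(-1.5209, -1.5209, 0.163925)  len=0.4829
  (v26,v30,v31) [+--] → (-1.10144, -1.5209, 0.403123)–(-0.941134, -1.5209, 0.4945)  len=0.1845
  (v26,v31,v27) [+-+] → (-0.941134, -1.5209, 0.4945)–(-0.377472, -1.5209, 0.418644)  len=0.5687
  (v27,v31,v32) [+-+] → (-0.377472, -1.5209, 0.418644)–(0, -1.5209, 0.367852)  len=0.3809
  (v29,v33,v34) [++-] → (0, -1.5209, -0.367852)–(-0.941134, -1.5209, -0.4945)  len=0.9496
  (v29,v34,v25) [+--] → (-0.941134, -1.5209, -0.4945)–(-1.5209, -1.5209, -0.163925)  len=0.6674
  (v31,v35,v36) [--+] → (1.5209, -1.5209, 0.163925)–(0.941134, -1.5209, 0.4945)  len=0.6674
  (v31,v36,v32) [-++] → (0.941134, -1.5209, 0.4945)–(0, -1.5209, 0.367852)  len=0.9496
  (v33,v38,v34) [++-] → (0.377472, -1.5209, -0.418644)–(0, -1.5209, -0.367852)  len=0.3809
  (v34,v38,v39) [-++] → (0.377472, -1.5209, -0.418644)–(0.941134, -1.5209, -0.4945)  len=0.5687
  (v34,v39,v30) [-+-] → (0.941134, -1.5209, -0.4945)–(1.10144, -1.5209, -0.403123)  len=0.1845
  (v30,v39,v35) [-+-] → (1.10144, -1.5209, -0.403123)–(1.5209, -1.5209, -0.163925)  len=0.4829
  (v35,v0,v36) [-++] → (1.63998, -1.5209, 0)–(1.5209, -1.5209, 0.163925)  len=0.2026
  (v39,v4,v35) [++-] → (1.62113, -1.5209, -0.0259404)–(1.5209, -1.5209, -0.163925)  len=0.1705
  (v35,v4,v0) [-++] → (1.62113, -1.5209, -0.0259404)–(1.63998, -1.5209, 0)  len=0.0321

Chained into 1 loop(s):
  loop 1: 18 segments, perimeter = 7.2785
Total perimeter = 7.278
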